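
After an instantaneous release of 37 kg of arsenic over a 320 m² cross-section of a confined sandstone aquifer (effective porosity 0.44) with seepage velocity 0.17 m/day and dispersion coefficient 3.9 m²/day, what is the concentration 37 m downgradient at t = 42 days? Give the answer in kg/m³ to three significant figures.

For an instantaneous plane source, C(x,t) = M/(n_e·A·√(4πDt)) · exp(−(x−vt)²/(4Dt)), with n_e·A the pore (flow) area.
Plume center vt = 0.17 × 42 = 7.14 m, so the well at 37 m is 29.86 m downgradient of the peak.
√(4πDt) = 45.37 m, giving peak height M/(n_e·A·√(4πDt)) = 37/(0.44 × 320 × 45.37) = 0.005792 kg/m³.
(x−vt)²/(4Dt) = (29.86)²/(4 × 3.9 × 42) = 1.361; exp(−1.361) = 0.2564.
C = 0.005792 × 0.2564 = 0.00149 kg/m³.

0.00149 kg/m³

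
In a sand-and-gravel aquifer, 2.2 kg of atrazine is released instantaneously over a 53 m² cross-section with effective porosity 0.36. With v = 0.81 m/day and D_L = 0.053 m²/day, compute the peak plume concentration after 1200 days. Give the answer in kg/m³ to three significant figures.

0.00408 kg/m³

The peak of an instantaneous 1D plume sits at x = vt; there the Gaussian factor is 1 and C_max = M/(n_e·A·√(4πDt)), where n_e·A is the pore area the mass is dissolved in.
√(4πDt) = √(4π × 0.053 × 1200) = 28.27 m, so C_max = 2.2/(0.36 × 53 × 28.27) = 0.00408 kg/m³.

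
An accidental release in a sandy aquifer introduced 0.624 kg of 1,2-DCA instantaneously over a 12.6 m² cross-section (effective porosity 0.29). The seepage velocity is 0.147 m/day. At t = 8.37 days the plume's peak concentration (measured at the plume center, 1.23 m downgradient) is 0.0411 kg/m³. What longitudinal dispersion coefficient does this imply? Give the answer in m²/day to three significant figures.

At the plume center C_max = M/(n_e·A·√(4πDt)), so D = M²/(4πt·(n_e·A·C_max)²).
n_e·A·C_max = 0.29 × 12.6 × 0.0411 = 0.1502 kg/m.
D = 0.624²/(4π × 8.37 × 0.1502²) = 0.164 m²/day.

0.164 m²/day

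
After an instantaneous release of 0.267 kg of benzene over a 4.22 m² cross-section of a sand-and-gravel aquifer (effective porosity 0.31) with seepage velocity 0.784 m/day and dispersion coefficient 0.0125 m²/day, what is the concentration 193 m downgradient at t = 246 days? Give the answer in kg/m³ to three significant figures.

0.0328 kg/m³

For an instantaneous plane source, C(x,t) = M/(n_e·A·√(4πDt)) · exp(−(x−vt)²/(4Dt)), with n_e·A the pore (flow) area.
Plume center vt = 0.784 × 246 = 192.864 m, so the well at 193 m is 0.136 m downgradient of the peak.
√(4πDt) = 6.216 m, giving peak height M/(n_e·A·√(4πDt)) = 0.267/(0.31 × 4.22 × 6.216) = 0.03283 kg/m³.
(x−vt)²/(4Dt) = (0.136)²/(4 × 0.0125 × 246) = 0.001504; exp(−0.001504) = 0.9985.
C = 0.03283 × 0.9985 = 0.0328 kg/m³.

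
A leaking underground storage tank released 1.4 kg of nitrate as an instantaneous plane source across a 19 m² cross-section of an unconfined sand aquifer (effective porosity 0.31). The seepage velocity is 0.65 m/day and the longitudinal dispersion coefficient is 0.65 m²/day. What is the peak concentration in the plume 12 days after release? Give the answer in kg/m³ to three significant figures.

0.0240 kg/m³

The peak of an instantaneous 1D plume sits at x = vt; there the Gaussian factor is 1 and C_max = M/(n_e·A·√(4πDt)), where n_e·A is the pore area the mass is dissolved in.
√(4πDt) = √(4π × 0.65 × 12) = 9.900 m, so C_max = 1.4/(0.31 × 19 × 9.900) = 0.0240 kg/m³.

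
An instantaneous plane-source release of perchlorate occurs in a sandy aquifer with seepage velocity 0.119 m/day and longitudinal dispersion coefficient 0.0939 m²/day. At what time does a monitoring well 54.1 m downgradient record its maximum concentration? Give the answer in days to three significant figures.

For the 1D instantaneous-source solution, setting ∂C/∂t = 0 at fixed x gives v²t² + 2Dt − x² = 0, so t = (√(D² + v²x²) − D)/v².
√(D² + v²x²) = √(0.0939² + 0.119² × 54.1²) = 6.439; v² = 0.014161.
t = (6.439 − 0.0939)/0.014161 = 448 days (vs. the pure-advection estimate x/v = 455 d).

448 days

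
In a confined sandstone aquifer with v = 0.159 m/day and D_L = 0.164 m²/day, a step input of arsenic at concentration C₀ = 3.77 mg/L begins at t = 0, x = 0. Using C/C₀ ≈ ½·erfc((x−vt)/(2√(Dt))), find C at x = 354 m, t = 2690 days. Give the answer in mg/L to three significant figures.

For a continuous step input, C/C₀ ≈ ½·erfc((x−vt)/(2√(Dt))).
vt = 0.159 × 2690 = 427.71 m and 2√(Dt) = 2√(0.164 × 2690) = 42.01 m.
Argument (x−vt)/(2√(Dt)) = (354 − 427.71)/42.01 = -1.755; ½·erfc(-1.755) = 0.9935.
C = 3.77 × 0.9935 = 3.75 mg/L.

3.75 mg/L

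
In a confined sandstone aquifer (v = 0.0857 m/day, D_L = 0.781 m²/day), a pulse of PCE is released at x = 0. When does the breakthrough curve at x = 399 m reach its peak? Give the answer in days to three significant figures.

For the 1D instantaneous-source solution, setting ∂C/∂t = 0 at fixed x gives v²t² + 2Dt − x² = 0, so t = (√(D² + v²x²) − D)/v².
√(D² + v²x²) = √(0.781² + 0.0857² × 399²) = 34.20; v² = 0.00734449.
t = (34.20 − 0.781)/0.00734449 = 4550 days (vs. the pure-advection estimate x/v = 4660 d).

4550 days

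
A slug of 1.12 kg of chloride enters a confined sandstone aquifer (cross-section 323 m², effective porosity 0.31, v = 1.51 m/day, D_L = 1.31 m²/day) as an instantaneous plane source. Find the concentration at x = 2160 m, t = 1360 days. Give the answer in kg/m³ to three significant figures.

For an instantaneous plane source, C(x,t) = M/(n_e·A·√(4πDt)) · exp(−(x−vt)²/(4Dt)), with n_e·A the pore (flow) area.
Plume center vt = 1.51 × 1360 = 2053.6 m, so the well at 2160 m is 106.4 m downgradient of the peak.
√(4πDt) = 149.6 m, giving peak height M/(n_e·A·√(4πDt)) = 1.12/(0.31 × 323 × 149.6) = 7.477e-05 kg/m³.
(x−vt)²/(4Dt) = (106.4)²/(4 × 1.31 × 1360) = 1.589; exp(−1.589) = 0.2041.
C = 7.477e-05 × 0.2041 = 1.53e-05 kg/m³.

1.53e-05 kg/m³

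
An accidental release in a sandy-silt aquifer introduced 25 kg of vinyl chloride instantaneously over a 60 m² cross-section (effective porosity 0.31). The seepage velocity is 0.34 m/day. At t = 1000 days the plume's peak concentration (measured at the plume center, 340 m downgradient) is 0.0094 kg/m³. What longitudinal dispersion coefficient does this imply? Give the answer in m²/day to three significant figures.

1.63 m²/day

At the plume center C_max = M/(n_e·A·√(4πDt)), so D = M²/(4πt·(n_e·A·C_max)²).
n_e·A·C_max = 0.31 × 60 × 0.0094 = 0.1748 kg/m.
D = 25²/(4π × 1000 × 0.1748²) = 1.63 m²/day.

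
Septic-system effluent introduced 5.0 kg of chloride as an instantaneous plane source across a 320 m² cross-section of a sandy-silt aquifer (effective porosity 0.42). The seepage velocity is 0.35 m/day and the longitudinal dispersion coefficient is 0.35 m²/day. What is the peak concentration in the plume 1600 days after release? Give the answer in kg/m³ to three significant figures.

The peak of an instantaneous 1D plume sits at x = vt; there the Gaussian factor is 1 and C_max = M/(n_e·A·√(4πDt)), where n_e·A is the pore area the mass is dissolved in.
√(4πDt) = √(4π × 0.35 × 1600) = 83.89 m, so C_max = 5.0/(0.42 × 320 × 83.89) = 0.000443 kg/m³.

0.000443 kg/m³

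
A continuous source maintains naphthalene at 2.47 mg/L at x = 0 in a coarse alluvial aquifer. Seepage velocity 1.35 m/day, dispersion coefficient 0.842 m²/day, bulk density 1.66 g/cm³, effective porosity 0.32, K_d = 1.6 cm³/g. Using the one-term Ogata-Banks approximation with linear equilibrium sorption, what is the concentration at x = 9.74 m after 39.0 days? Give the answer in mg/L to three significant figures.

Retardation factor R = 1 + ρ_b·K_d/n = 1 + 1.66 × 1.6/0.32 = 9.300.
Sorption retards both mechanisms: v_R = v/R = 0.1452 m/day, D_R = D/R = 0.09054 m²/day.
v_R·t = 0.1452 × 39.0 = 5.6628 m; 2√(D_R t) = 3.758 m; argument = (9.74 − 5.6628)/3.758 = 1.085.
C = C₀ × ½·erfc(1.085) = 2.47 × 0.06246 = 0.154 mg/L.

0.154 mg/L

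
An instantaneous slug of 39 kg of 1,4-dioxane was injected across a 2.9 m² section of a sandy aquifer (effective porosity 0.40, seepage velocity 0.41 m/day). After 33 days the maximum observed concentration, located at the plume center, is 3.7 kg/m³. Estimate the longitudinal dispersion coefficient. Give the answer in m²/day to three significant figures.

At the plume center C_max = M/(n_e·A·√(4πDt)), so D = M²/(4πt·(n_e·A·C_max)²).
n_e·A·C_max = 0.40 × 2.9 × 3.7 = 4.292 kg/m.
D = 39²/(4π × 33 × 4.292²) = 0.199 m²/day.

0.199 m²/day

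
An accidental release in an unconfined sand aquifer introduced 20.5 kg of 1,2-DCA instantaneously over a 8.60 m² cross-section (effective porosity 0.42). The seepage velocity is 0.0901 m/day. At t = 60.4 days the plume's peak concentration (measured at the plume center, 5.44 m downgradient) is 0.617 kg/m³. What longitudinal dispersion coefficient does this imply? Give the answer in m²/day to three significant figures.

At the plume center C_max = M/(n_e·A·√(4πDt)), so D = M²/(4πt·(n_e·A·C_max)²).
n_e·A·C_max = 0.42 × 8.60 × 0.617 = 2.229 kg/m.
D = 20.5²/(4π × 60.4 × 2.229²) = 0.111 m²/day.

0.111 m²/day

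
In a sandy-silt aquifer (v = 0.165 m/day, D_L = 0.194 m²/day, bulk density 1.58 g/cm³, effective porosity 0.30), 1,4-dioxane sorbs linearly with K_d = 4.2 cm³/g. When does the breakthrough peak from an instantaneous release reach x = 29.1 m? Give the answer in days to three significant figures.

Retardation factor R = 1 + ρ_b·K_d/n = 1 + 1.58 × 4.2/0.30 = 23.12.
Sorption retards both mechanisms: v_R = v/R = 0.007137 m/day, D_R = D/R = 0.008391 m²/day.
Peak time from v_R²t² + 2D_R t − x² = 0: t = (√(D_R² + v_R²x²) − D_R)/v_R².
√(D_R² + v_R²x²) = √(0.008391² + 0.007137² × 29.1²) = 0.2079; v_R² = 5.094e-05.
t = (0.2079 − 0.008391)/5.094e-05 = 3920 days.

3920 days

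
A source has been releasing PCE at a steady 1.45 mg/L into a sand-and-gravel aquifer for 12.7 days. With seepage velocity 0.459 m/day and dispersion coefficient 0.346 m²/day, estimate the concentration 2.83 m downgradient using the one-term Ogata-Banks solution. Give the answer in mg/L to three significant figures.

For a continuous step input, C/C₀ ≈ ½·erfc((x−vt)/(2√(Dt))).
vt = 0.459 × 12.7 = 5.8293 m and 2√(Dt) = 2√(0.346 × 12.7) = 4.192 m.
Argument (x−vt)/(2√(Dt)) = (2.83 − 5.8293)/4.192 = -0.7155; ½·erfc(-0.7155) = 0.8442.
C = 1.45 × 0.8442 = 1.22 mg/L.

1.22 mg/L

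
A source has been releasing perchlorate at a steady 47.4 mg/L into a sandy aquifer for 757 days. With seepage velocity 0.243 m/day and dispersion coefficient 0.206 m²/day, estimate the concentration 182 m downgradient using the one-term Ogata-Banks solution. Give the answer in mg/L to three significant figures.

For a continuous step input, C/C₀ ≈ ½·erfc((x−vt)/(2√(Dt))).
vt = 0.243 × 757 = 183.951 m and 2√(Dt) = 2√(0.206 × 757) = 24.98 m.
Argument (x−vt)/(2√(Dt)) = (182 − 183.951)/24.98 = -0.07810; ½·erfc(-0.07810) = 0.5440.
C = 47.4 × 0.5440 = 25.8 mg/L.

25.8 mg/L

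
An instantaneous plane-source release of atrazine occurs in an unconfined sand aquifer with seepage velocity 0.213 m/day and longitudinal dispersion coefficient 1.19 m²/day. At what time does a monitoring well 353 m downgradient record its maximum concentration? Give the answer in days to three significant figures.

1630 days

For the 1D instantaneous-source solution, setting ∂C/∂t = 0 at fixed x gives v²t² + 2Dt − x² = 0, so t = (√(D² + v²x²) − D)/v².
√(D² + v²x²) = √(1.19² + 0.213² × 353²) = 75.20; v² = 0.045369.
t = (75.20 − 1.19)/0.045369 = 1630 days (vs. the pure-advection estimate x/v = 1660 d).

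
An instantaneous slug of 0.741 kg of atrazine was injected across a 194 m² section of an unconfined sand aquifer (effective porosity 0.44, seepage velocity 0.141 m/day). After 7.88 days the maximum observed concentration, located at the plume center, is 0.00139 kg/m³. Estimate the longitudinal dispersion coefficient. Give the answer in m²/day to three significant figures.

At the plume center C_max = M/(n_e·A·√(4πDt)), so D = M²/(4πt·(n_e·A·C_max)²).
n_e·A·C_max = 0.44 × 194 × 0.00139 = 0.1187 kg/m.
D = 0.741²/(4π × 7.88 × 0.1187²) = 0.394 m²/day.

0.394 m²/day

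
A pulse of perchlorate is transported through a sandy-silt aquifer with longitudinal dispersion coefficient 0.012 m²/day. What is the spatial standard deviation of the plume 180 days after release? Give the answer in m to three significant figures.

2.08 m

Dispersive spreading gives a Gaussian with σ² = 2Dt; advection only shifts the center.
σ = √(2 × 0.012 × 180) = 2.08 m.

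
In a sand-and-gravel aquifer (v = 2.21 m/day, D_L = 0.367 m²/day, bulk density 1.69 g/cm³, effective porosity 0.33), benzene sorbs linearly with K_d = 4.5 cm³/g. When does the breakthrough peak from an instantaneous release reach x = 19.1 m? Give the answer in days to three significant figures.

Retardation factor R = 1 + ρ_b·K_d/n = 1 + 1.69 × 4.5/0.33 = 24.05.
Sorption retards both mechanisms: v_R = v/R = 0.09189 m/day, D_R = D/R = 0.01526 m²/day.
Peak time from v_R²t² + 2D_R t − x² = 0: t = (√(D_R² + v_R²x²) − D_R)/v_R².
√(D_R² + v_R²x²) = √(0.01526² + 0.09189² × 19.1²) = 1.755; v_R² = 0.008444.
t = (1.755 − 0.01526)/0.008444 = 206 days.

206 days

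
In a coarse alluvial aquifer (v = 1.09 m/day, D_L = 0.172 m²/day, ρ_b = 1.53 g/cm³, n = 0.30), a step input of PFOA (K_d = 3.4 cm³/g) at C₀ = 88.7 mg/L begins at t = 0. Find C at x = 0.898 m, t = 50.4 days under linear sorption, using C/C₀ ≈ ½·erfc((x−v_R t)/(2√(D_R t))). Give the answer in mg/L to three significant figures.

87.3 mg/L

Retardation factor R = 1 + ρ_b·K_d/n = 1 + 1.53 × 3.4/0.30 = 18.34.
Sorption retards both mechanisms: v_R = v/R = 0.05943 m/day, D_R = D/R = 0.009378 m²/day.
v_R·t = 0.05943 × 50.4 = 2.995272 m; 2√(D_R t) = 1.375 m; argument = (0.898 − 2.995272)/1.375 = -1.525.
C = C₀ × ½·erfc(-1.525) = 88.7 × 0.9845 = 87.3 mg/L.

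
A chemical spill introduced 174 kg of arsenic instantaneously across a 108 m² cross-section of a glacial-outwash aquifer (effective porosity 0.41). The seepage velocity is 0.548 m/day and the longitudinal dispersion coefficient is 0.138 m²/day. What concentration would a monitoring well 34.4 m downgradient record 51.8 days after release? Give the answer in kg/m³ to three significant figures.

For an instantaneous plane source, C(x,t) = M/(n_e·A·√(4πDt)) · exp(−(x−vt)²/(4Dt)), with n_e·A the pore (flow) area.
Plume center vt = 0.548 × 51.8 = 28.3864 m, so the well at 34.4 m is 6.0136 m downgradient of the peak.
√(4πDt) = 9.478 m, giving peak height M/(n_e·A·√(4πDt)) = 174/(0.41 × 108 × 9.478) = 0.4146 kg/m³.
(x−vt)²/(4Dt) = (6.0136)²/(4 × 0.138 × 51.8) = 1.265; exp(−1.265) = 0.2822.
C = 0.4146 × 0.2822 = 0.117 kg/m³.

0.117 kg/m³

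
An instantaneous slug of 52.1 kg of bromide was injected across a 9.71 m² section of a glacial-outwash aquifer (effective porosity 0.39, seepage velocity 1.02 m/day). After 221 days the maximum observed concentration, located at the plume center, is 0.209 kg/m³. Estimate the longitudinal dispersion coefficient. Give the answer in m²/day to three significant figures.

1.56 m²/day

At the plume center C_max = M/(n_e·A·√(4πDt)), so D = M²/(4πt·(n_e·A·C_max)²).
n_e·A·C_max = 0.39 × 9.71 × 0.209 = 0.7915 kg/m.
D = 52.1²/(4π × 221 × 0.7915²) = 1.56 m²/day.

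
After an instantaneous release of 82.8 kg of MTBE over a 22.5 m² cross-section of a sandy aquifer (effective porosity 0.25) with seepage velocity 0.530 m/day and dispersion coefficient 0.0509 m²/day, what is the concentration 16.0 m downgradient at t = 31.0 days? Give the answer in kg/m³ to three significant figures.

3.21 kg/m³

For an instantaneous plane source, C(x,t) = M/(n_e·A·√(4πDt)) · exp(−(x−vt)²/(4Dt)), with n_e·A the pore (flow) area.
Plume center vt = 0.530 × 31.0 = 16.43 m, so the well at 16.0 m is 0.43 m upgradient of the peak.
√(4πDt) = 4.453 m, giving peak height M/(n_e·A·√(4πDt)) = 82.8/(0.25 × 22.5 × 4.453) = 3.306 kg/m³.
(x−vt)²/(4Dt) = (-0.43)²/(4 × 0.0509 × 31.0) = 0.02930; exp(−0.02930) = 0.9711.
C = 3.306 × 0.9711 = 3.21 kg/m³.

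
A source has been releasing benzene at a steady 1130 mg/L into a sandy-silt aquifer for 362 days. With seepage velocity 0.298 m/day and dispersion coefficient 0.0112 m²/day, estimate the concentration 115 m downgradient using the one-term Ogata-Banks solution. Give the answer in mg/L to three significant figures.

For a continuous step input, C/C₀ ≈ ½·erfc((x−vt)/(2√(Dt))).
vt = 0.298 × 362 = 107.876 m and 2√(Dt) = 2√(0.0112 × 362) = 4.027 m.
Argument (x−vt)/(2√(Dt)) = (115 − 107.876)/4.027 = 1.769; ½·erfc(1.769) = 0.006179.
C = 1130 × 0.006179 = 6.98 mg/L.

6.98 mg/L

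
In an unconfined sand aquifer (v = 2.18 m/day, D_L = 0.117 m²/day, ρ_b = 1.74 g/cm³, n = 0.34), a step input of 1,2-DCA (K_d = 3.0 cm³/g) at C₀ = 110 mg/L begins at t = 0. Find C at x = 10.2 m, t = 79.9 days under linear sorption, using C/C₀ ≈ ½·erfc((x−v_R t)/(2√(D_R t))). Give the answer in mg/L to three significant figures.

73.0 mg/L

Retardation factor R = 1 + ρ_b·K_d/n = 1 + 1.74 × 3.0/0.34 = 16.35.
Sorption retards both mechanisms: v_R = v/R = 0.1333 m/day, D_R = D/R = 0.007156 m²/day.
v_R·t = 0.1333 × 79.9 = 10.65067 m; 2√(D_R t) = 1.512 m; argument = (10.2 − 10.65067)/1.512 = -0.2981.
C = C₀ × ½·erfc(-0.2981) = 110 × 0.6633 = 73.0 mg/L.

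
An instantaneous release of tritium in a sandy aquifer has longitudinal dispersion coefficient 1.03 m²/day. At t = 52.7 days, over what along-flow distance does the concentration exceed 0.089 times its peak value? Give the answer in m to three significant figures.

The plume is Gaussian with σ = √(2Dt) = √(2 × 1.03 × 52.7) = 10.42 m.
C/C_peak = exp(−Δx²/(2σ²)) = 0.089 ⇒ Δx = σ·√(−2 ln 0.089) = 10.42 × 2.200 = 22.92 m.
Width = 2Δx = 45.8 m.

45.8 m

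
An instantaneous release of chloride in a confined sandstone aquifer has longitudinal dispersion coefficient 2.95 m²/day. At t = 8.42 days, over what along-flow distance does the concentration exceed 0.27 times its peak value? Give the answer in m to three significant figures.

The plume is Gaussian with σ = √(2Dt) = √(2 × 2.95 × 8.42) = 7.048 m.
C/C_peak = exp(−Δx²/(2σ²)) = 0.27 ⇒ Δx = σ·√(−2 ln 0.27) = 7.048 × 1.618 = 11.40 m.
Width = 2Δx = 22.8 m.

22.8 m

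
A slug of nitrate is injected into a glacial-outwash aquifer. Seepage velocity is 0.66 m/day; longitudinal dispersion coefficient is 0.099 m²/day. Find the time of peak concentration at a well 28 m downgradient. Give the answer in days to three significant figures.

For the 1D instantaneous-source solution, setting ∂C/∂t = 0 at fixed x gives v²t² + 2Dt − x² = 0, so t = (√(D² + v²x²) − D)/v².
√(D² + v²x²) = √(0.099² + 0.66² × 28²) = 18.48; v² = 0.4356.
t = (18.48 − 0.099)/0.4356 = 42.2 days (vs. the pure-advection estimate x/v = 42.4 d).

42.2 days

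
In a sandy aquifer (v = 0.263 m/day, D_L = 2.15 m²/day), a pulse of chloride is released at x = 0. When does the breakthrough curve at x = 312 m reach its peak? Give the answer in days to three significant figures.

For the 1D instantaneous-source solution, setting ∂C/∂t = 0 at fixed x gives v²t² + 2Dt − x² = 0, so t = (√(D² + v²x²) − D)/v².
√(D² + v²x²) = √(2.15² + 0.263² × 312²) = 82.08; v² = 0.069169.
t = (82.08 − 2.15)/0.069169 = 1160 days (vs. the pure-advection estimate x/v = 1190 d).

1160 days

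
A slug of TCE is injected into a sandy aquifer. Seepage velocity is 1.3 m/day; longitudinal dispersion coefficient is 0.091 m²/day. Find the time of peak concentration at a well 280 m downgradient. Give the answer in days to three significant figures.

215 days

For the 1D instantaneous-source solution, setting ∂C/∂t = 0 at fixed x gives v²t² + 2Dt − x² = 0, so t = (√(D² + v²x²) − D)/v².
√(D² + v²x²) = √(0.091² + 1.3² × 280²) = 364.0; v² = 1.69.
t = (364.0 − 0.091)/1.69 = 215 days (vs. the pure-advection estimate x/v = 215 d).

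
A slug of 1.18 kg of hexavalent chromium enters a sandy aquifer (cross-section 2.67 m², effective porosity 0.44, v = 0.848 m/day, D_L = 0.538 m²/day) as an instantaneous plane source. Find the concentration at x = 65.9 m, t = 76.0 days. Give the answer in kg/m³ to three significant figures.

0.0437 kg/m³

For an instantaneous plane source, C(x,t) = M/(n_e·A·√(4πDt)) · exp(−(x−vt)²/(4Dt)), with n_e·A the pore (flow) area.
Plume center vt = 0.848 × 76.0 = 64.448 m, so the well at 65.9 m is 1.452 m downgradient of the peak.
√(4πDt) = 22.67 m, giving peak height M/(n_e·A·√(4πDt)) = 1.18/(0.44 × 2.67 × 22.67) = 0.04431 kg/m³.
(x−vt)²/(4Dt) = (1.452)²/(4 × 0.538 × 76.0) = 0.01289; exp(−0.01289) = 0.9872.
C = 0.04431 × 0.9872 = 0.0437 kg/m³.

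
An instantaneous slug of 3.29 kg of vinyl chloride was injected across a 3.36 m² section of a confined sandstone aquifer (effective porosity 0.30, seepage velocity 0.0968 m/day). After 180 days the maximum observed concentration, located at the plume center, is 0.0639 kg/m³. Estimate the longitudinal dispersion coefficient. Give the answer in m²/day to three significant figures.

1.15 m²/day

At the plume center C_max = M/(n_e·A·√(4πDt)), so D = M²/(4πt·(n_e·A·C_max)²).
n_e·A·C_max = 0.30 × 3.36 × 0.0639 = 0.06441 kg/m.
D = 3.29²/(4π × 180 × 0.06441²) = 1.15 m²/day.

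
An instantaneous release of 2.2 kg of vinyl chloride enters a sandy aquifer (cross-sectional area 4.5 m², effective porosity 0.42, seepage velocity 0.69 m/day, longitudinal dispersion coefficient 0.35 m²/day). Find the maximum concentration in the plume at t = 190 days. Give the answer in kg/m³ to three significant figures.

0.0403 kg/m³

The peak of an instantaneous 1D plume sits at x = vt; there the Gaussian factor is 1 and C_max = M/(n_e·A·√(4πDt)), where n_e·A is the pore area the mass is dissolved in.
√(4πDt) = √(4π × 0.35 × 190) = 28.91 m, so C_max = 2.2/(0.42 × 4.5 × 28.91) = 0.0403 kg/m³.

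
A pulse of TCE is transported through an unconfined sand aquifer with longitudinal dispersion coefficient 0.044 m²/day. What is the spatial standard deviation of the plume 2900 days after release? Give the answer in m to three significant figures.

Dispersive spreading gives a Gaussian with σ² = 2Dt; advection only shifts the center.
σ = √(2 × 0.044 × 2900) = 16.0 m.

16.0 m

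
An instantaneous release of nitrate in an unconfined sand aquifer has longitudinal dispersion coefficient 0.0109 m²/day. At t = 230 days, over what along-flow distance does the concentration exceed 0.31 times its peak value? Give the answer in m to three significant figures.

The plume is Gaussian with σ = √(2Dt) = √(2 × 0.0109 × 230) = 2.239 m.
C/C_peak = exp(−Δx²/(2σ²)) = 0.31 ⇒ Δx = σ·√(−2 ln 0.31) = 2.239 × 1.530 = 3.426 m.
Width = 2Δx = 6.85 m.

6.85 m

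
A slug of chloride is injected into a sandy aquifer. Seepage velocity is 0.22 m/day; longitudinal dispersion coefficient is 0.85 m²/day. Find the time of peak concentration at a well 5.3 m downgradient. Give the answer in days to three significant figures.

For the 1D instantaneous-source solution, setting ∂C/∂t = 0 at fixed x gives v²t² + 2Dt − x² = 0, so t = (√(D² + v²x²) − D)/v².
√(D² + v²x²) = √(0.85² + 0.22² × 5.3²) = 1.443; v² = 0.0484.
t = (1.443 − 0.85)/0.0484 = 12.3 days (vs. the pure-advection estimate x/v = 24.1 d).

12.3 days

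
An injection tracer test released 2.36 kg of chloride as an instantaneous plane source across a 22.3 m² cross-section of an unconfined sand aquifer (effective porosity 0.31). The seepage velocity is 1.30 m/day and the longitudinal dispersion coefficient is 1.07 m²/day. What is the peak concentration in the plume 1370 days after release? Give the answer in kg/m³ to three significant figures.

The peak of an instantaneous 1D plume sits at x = vt; there the Gaussian factor is 1 and C_max = M/(n_e·A·√(4πDt)), where n_e·A is the pore area the mass is dissolved in.
√(4πDt) = √(4π × 1.07 × 1370) = 135.7 m, so C_max = 2.36/(0.31 × 22.3 × 135.7) = 0.00252 kg/m³.

0.00252 kg/m³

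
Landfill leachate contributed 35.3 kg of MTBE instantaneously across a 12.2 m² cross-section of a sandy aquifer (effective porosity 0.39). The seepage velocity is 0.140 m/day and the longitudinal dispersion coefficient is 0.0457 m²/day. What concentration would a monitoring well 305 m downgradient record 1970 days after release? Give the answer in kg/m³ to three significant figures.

0.0207 kg/m³

For an instantaneous plane source, C(x,t) = M/(n_e·A·√(4πDt)) · exp(−(x−vt)²/(4Dt)), with n_e·A the pore (flow) area.
Plume center vt = 0.140 × 1970 = 275.8 m, so the well at 305 m is 29.2 m downgradient of the peak.
√(4πDt) = 33.64 m, giving peak height M/(n_e·A·√(4πDt)) = 35.3/(0.39 × 12.2 × 33.64) = 0.2205 kg/m³.
(x−vt)²/(4Dt) = (29.2)²/(4 × 0.0457 × 1970) = 2.368; exp(−2.368) = 0.09367.
C = 0.2205 × 0.09367 = 0.0207 kg/m³.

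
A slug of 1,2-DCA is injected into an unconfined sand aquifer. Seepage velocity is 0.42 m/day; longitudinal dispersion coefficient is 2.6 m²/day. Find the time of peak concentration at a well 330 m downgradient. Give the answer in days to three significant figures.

For the 1D instantaneous-source solution, setting ∂C/∂t = 0 at fixed x gives v²t² + 2Dt − x² = 0, so t = (√(D² + v²x²) − D)/v².
√(D² + v²x²) = √(2.6² + 0.42² × 330²) = 138.6; v² = 0.1764.
t = (138.6 − 2.6)/0.1764 = 771 days (vs. the pure-advection estimate x/v = 786 d).

771 days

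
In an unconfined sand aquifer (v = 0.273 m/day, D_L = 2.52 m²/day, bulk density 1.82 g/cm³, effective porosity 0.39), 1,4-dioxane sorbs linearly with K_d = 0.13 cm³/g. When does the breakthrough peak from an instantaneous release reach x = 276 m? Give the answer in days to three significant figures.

1570 days

Retardation factor R = 1 + ρ_b·K_d/n = 1 + 1.82 × 0.13/0.39 = 1.607.
Sorption retards both mechanisms: v_R = v/R = 0.1699 m/day, D_R = D/R = 1.568 m²/day.
Peak time from v_R²t² + 2D_R t − x² = 0: t = (√(D_R² + v_R²x²) − D_R)/v_R².
√(D_R² + v_R²x²) = √(1.568² + 0.1699² × 276²) = 46.92; v_R² = 0.02887.
t = (46.92 − 1.568)/0.02887 = 1570 days.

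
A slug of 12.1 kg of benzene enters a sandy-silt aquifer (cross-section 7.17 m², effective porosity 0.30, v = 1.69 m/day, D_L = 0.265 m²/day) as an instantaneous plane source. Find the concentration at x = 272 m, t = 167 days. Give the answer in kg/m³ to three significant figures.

0.132 kg/m³

For an instantaneous plane source, C(x,t) = M/(n_e·A·√(4πDt)) · exp(−(x−vt)²/(4Dt)), with n_e·A the pore (flow) area.
Plume center vt = 1.69 × 167 = 282.23 m, so the well at 272 m is 10.23 m upgradient of the peak.
√(4πDt) = 23.58 m, giving peak height M/(n_e·A·√(4πDt)) = 12.1/(0.30 × 7.17 × 23.58) = 0.2386 kg/m³.
(x−vt)²/(4Dt) = (-10.23)²/(4 × 0.265 × 167) = 0.5912; exp(−0.5912) = 0.5537.
C = 0.2386 × 0.5537 = 0.132 kg/m³.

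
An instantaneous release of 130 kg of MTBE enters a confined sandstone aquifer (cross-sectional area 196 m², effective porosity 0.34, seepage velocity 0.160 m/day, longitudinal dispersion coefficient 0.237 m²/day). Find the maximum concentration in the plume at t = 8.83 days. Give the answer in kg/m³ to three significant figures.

0.380 kg/m³

The peak of an instantaneous 1D plume sits at x = vt; there the Gaussian factor is 1 and C_max = M/(n_e·A·√(4πDt)), where n_e·A is the pore area the mass is dissolved in.
√(4πDt) = √(4π × 0.237 × 8.83) = 5.128 m, so C_max = 130/(0.34 × 196 × 5.128) = 0.380 kg/m³.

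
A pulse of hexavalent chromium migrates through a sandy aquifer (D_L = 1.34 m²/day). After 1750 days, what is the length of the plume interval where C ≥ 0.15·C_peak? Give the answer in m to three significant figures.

267 m

The plume is Gaussian with σ = √(2Dt) = √(2 × 1.34 × 1750) = 68.48 m.
C/C_peak = exp(−Δx²/(2σ²)) = 0.15 ⇒ Δx = σ·√(−2 ln 0.15) = 68.48 × 1.948 = 133.4 m.
Width = 2Δx = 267 m.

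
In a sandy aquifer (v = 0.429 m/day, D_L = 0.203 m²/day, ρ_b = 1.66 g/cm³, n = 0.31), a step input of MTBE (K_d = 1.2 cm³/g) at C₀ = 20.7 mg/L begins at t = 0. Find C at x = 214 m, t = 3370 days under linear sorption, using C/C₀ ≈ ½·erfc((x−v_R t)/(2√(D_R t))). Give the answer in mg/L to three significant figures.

Retardation factor R = 1 + ρ_b·K_d/n = 1 + 1.66 × 1.2/0.31 = 7.426.
Sorption retards both mechanisms: v_R = v/R = 0.05777 m/day, D_R = D/R = 0.02734 m²/day.
v_R·t = 0.05777 × 3370 = 194.6849 m; 2√(D_R t) = 19.20 m; argument = (214 − 194.6849)/19.20 = 1.006.
C = C₀ × ½·erfc(1.006) = 20.7 × 0.07741 = 1.60 mg/L.

1.60 mg/L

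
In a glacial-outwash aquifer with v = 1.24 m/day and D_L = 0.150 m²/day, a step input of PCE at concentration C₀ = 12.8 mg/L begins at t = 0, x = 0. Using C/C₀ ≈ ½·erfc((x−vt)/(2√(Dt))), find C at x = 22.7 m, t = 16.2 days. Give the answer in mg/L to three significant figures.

For a continuous step input, C/C₀ ≈ ½·erfc((x−vt)/(2√(Dt))).
vt = 1.24 × 16.2 = 20.088 m and 2√(Dt) = 2√(0.150 × 16.2) = 3.118 m.
Argument (x−vt)/(2√(Dt)) = (22.7 − 20.088)/3.118 = 0.8377; ½·erfc(0.8377) = 0.1181.
C = 12.8 × 0.1181 = 1.51 mg/L.

1.51 mg/L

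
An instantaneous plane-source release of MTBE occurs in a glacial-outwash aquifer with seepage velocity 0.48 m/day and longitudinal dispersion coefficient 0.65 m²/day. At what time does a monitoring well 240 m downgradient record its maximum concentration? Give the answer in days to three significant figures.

497 days

For the 1D instantaneous-source solution, setting ∂C/∂t = 0 at fixed x gives v²t² + 2Dt − x² = 0, so t = (√(D² + v²x²) − D)/v².
√(D² + v²x²) = √(0.65² + 0.48² × 240²) = 115.2; v² = 0.2304.
t = (115.2 − 0.65)/0.2304 = 497 days (vs. the pure-advection estimate x/v = 500 d).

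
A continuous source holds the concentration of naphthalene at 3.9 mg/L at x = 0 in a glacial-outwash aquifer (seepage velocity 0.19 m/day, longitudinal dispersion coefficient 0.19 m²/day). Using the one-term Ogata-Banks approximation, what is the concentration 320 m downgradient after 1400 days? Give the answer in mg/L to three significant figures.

0.0375 mg/L

For a continuous step input, C/C₀ ≈ ½·erfc((x−vt)/(2√(Dt))).
vt = 0.19 × 1400 = 266 m and 2√(Dt) = 2√(0.19 × 1400) = 32.62 m.
Argument (x−vt)/(2√(Dt)) = (320 − 266)/32.62 = 1.655; ½·erfc(1.655) = 0.009628.
C = 3.9 × 0.009628 = 0.0375 mg/L.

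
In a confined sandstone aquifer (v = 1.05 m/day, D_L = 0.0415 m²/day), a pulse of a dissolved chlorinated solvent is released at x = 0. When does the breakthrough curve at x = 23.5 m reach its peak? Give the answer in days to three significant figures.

For the 1D instantaneous-source solution, setting ∂C/∂t = 0 at fixed x gives v²t² + 2Dt − x² = 0, so t = (√(D² + v²x²) − D)/v².
√(D² + v²x²) = √(0.0415² + 1.05² × 23.5²) = 24.68; v² = 1.1025.
t = (24.68 − 0.0415)/1.1025 = 22.3 days (vs. the pure-advection estimate x/v = 22.4 d).

22.3 days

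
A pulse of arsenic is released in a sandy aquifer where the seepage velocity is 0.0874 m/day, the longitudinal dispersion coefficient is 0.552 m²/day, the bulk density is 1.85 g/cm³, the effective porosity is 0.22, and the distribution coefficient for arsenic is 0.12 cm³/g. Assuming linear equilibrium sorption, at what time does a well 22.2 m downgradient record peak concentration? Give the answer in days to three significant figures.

Retardation factor R = 1 + ρ_b·K_d/n = 1 + 1.85 × 0.12/0.22 = 2.009.
Sorption retards both mechanisms: v_R = v/R = 0.04350 m/day, D_R = D/R = 0.2748 m²/day.
Peak time from v_R²t² + 2D_R t − x² = 0: t = (√(D_R² + v_R²x²) − D_R)/v_R².
√(D_R² + v_R²x²) = √(0.2748² + 0.04350² × 22.2²) = 1.004; v_R² = 0.001892.
t = (1.004 − 0.2748)/0.001892 = 385 days.

385 days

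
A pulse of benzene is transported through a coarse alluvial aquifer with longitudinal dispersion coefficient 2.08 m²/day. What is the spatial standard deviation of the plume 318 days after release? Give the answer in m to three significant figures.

Dispersive spreading gives a Gaussian with σ² = 2Dt; advection only shifts the center.
σ = √(2 × 2.08 × 318) = 36.4 m.

36.4 m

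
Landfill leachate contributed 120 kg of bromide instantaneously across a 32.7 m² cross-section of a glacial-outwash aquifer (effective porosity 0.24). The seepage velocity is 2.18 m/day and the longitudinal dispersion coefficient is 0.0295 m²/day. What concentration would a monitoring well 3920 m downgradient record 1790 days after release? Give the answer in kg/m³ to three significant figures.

0.132 kg/m³

For an instantaneous plane source, C(x,t) = M/(n_e·A·√(4πDt)) · exp(−(x−vt)²/(4Dt)), with n_e·A the pore (flow) area.
Plume center vt = 2.18 × 1790 = 3902.2 m, so the well at 3920 m is 17.8 m downgradient of the peak.
√(4πDt) = 25.76 m, giving peak height M/(n_e·A·√(4πDt)) = 120/(0.24 × 32.7 × 25.76) = 0.5936 kg/m³.
(x−vt)²/(4Dt) = (17.8)²/(4 × 0.0295 × 1790) = 1.500; exp(−1.500) = 0.2231.
C = 0.5936 × 0.2231 = 0.132 kg/m³.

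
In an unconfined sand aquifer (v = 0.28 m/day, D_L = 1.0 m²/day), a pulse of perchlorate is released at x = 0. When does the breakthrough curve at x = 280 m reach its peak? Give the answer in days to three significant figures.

987 days

For the 1D instantaneous-source solution, setting ∂C/∂t = 0 at fixed x gives v²t² + 2Dt − x² = 0, so t = (√(D² + v²x²) − D)/v².
√(D² + v²x²) = √(1.0² + 0.28² × 280²) = 78.41; v² = 0.0784.
t = (78.41 − 1.0)/0.0784 = 987 days (vs. the pure-advection estimate x/v = 1000 d).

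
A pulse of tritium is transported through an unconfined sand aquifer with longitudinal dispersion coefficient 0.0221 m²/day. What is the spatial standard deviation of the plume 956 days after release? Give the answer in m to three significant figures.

6.50 m

Dispersive spreading gives a Gaussian with σ² = 2Dt; advection only shifts the center.
σ = √(2 × 0.0221 × 956) = 6.50 m.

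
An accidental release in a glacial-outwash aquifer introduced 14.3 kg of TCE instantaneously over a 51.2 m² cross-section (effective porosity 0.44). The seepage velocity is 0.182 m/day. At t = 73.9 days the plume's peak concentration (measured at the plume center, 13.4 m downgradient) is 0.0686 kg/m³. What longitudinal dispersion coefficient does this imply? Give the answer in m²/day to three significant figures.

0.0922 m²/day

At the plume center C_max = M/(n_e·A·√(4πDt)), so D = M²/(4πt·(n_e·A·C_max)²).
n_e·A·C_max = 0.44 × 51.2 × 0.0686 = 1.545 kg/m.
D = 14.3²/(4π × 73.9 × 1.545²) = 0.0922 m²/day.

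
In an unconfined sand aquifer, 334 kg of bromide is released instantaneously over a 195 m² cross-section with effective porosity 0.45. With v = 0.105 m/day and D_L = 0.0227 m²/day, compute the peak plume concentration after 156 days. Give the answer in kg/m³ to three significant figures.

0.571 kg/m³

The peak of an instantaneous 1D plume sits at x = vt; there the Gaussian factor is 1 and C_max = M/(n_e·A·√(4πDt)), where n_e·A is the pore area the mass is dissolved in.
√(4πDt) = √(4π × 0.0227 × 156) = 6.671 m, so C_max = 334/(0.45 × 195 × 6.671) = 0.571 kg/m³.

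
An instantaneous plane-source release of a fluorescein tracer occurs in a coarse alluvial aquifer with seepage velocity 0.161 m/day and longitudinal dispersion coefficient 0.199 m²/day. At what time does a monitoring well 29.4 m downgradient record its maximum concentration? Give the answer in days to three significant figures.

For the 1D instantaneous-source solution, setting ∂C/∂t = 0 at fixed x gives v²t² + 2Dt − x² = 0, so t = (√(D² + v²x²) − D)/v².
√(D² + v²x²) = √(0.199² + 0.161² × 29.4²) = 4.738; v² = 0.025921.
t = (4.738 − 0.199)/0.025921 = 175 days (vs. the pure-advection estimate x/v = 183 d).

175 days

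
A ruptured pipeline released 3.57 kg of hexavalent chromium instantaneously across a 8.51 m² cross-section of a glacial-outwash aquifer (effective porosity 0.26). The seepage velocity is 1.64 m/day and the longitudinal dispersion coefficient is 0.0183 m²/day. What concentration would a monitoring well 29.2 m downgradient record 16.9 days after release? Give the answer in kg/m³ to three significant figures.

For an instantaneous plane source, C(x,t) = M/(n_e·A·√(4πDt)) · exp(−(x−vt)²/(4Dt)), with n_e·A the pore (flow) area.
Plume center vt = 1.64 × 16.9 = 27.716 m, so the well at 29.2 m is 1.484 m downgradient of the peak.
√(4πDt) = 1.971 m, giving peak height M/(n_e·A·√(4πDt)) = 3.57/(0.26 × 8.51 × 1.971) = 0.8186 kg/m³.
(x−vt)²/(4Dt) = (1.484)²/(4 × 0.0183 × 16.9) = 1.780; exp(−1.780) = 0.1686.
C = 0.8186 × 0.1686 = 0.138 kg/m³.

0.138 kg/m³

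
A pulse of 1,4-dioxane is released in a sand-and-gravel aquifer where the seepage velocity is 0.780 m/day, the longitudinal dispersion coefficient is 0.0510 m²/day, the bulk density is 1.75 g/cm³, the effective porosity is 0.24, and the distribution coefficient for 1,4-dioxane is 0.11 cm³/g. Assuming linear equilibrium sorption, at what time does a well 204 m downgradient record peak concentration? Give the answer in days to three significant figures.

471 days

Retardation factor R = 1 + ρ_b·K_d/n = 1 + 1.75 × 0.11/0.24 = 1.802.
Sorption retards both mechanisms: v_R = v/R = 0.4329 m/day, D_R = D/R = 0.02830 m²/day.
Peak time from v_R²t² + 2D_R t − x² = 0: t = (√(D_R² + v_R²x²) − D_R)/v_R².
√(D_R² + v_R²x²) = √(0.02830² + 0.4329² × 204²) = 88.31; v_R² = 0.1874.
t = (88.31 − 0.02830)/0.1874 = 471 days.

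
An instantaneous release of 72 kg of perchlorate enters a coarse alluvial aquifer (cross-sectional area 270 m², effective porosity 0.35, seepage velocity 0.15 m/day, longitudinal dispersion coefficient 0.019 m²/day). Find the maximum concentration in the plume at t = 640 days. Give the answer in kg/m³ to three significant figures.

0.0616 kg/m³

The peak of an instantaneous 1D plume sits at x = vt; there the Gaussian factor is 1 and C_max = M/(n_e·A·√(4πDt)), where n_e·A is the pore area the mass is dissolved in.
√(4πDt) = √(4π × 0.019 × 640) = 12.36 m, so C_max = 72/(0.35 × 270 × 12.36) = 0.0616 kg/m³.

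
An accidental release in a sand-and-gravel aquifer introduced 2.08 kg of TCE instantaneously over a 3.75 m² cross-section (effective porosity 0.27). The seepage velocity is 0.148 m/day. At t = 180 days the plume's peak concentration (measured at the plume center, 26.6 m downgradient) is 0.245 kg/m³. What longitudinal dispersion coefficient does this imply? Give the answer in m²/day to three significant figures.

0.0311 m²/day

At the plume center C_max = M/(n_e·A·√(4πDt)), so D = M²/(4πt·(n_e·A·C_max)²).
n_e·A·C_max = 0.27 × 3.75 × 0.245 = 0.2481 kg/m.
D = 2.08²/(4π × 180 × 0.2481²) = 0.0311 m²/day.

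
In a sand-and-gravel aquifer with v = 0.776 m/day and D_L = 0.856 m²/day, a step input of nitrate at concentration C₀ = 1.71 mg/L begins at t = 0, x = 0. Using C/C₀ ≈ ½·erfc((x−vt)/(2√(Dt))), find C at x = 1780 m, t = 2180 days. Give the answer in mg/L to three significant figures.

0.127 mg/L

For a continuous step input, C/C₀ ≈ ½·erfc((x−vt)/(2√(Dt))).
vt = 0.776 × 2180 = 1691.68 m and 2√(Dt) = 2√(0.856 × 2180) = 86.40 m.
Argument (x−vt)/(2√(Dt)) = (1780 − 1691.68)/86.40 = 1.022; ½·erfc(1.022) = 0.07418.
C = 1.71 × 0.07418 = 0.127 mg/L.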